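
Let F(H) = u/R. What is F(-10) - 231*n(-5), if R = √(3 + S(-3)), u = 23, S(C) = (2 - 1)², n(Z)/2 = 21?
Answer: -19381/2 ≈ -9690.5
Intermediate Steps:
n(Z) = 42 (n(Z) = 2*21 = 42)
S(C) = 1 (S(C) = 1² = 1)
R = 2 (R = √(3 + 1) = √4 = 2)
F(H) = 23/2
F(-10) - 231*n(-5) = 23/2 - 231*42 = 23/2 - 9702 = -19381/2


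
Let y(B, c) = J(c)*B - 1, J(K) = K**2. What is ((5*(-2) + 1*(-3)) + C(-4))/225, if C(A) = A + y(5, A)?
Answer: 62/225 ≈ 0.27556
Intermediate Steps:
y(B, c) = -1 + B*c**2 (y(B, c) = c**2*B - 1 = B*c**2 - 1 = -1 + B*c**2)
C(A) = -1 + A + 5*A**2 (C(A) = A + (-1 + 5*A**2) = -1 + A + 5*A**2)
((5*(-2) + 1*(-3)) + C(-4))/225 = ((5*(-2) + 1*(-3)) + (-1 - 4 + 5*(-4)**2))/225 = ((-10 - 3) + (-1 - 4 + 5*16))/225 = (-13 + (-1 - 4 + 80))/225 = (-13 + 75)/225 = (1/225)*62 = 62/225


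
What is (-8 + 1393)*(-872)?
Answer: -1207720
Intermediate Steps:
(-8 + 1393)*(-872) = 1385*(-872) = -1207720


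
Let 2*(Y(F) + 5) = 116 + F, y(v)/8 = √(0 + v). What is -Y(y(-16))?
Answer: -53 - 16*I ≈ -53.0 - 16.0*I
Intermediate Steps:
y(v) = 8*√v (y(v) = 8*√(0 + v) = 8*√v)
Y(F) = 53 + F/2 (Y(F) = -5 + (116 + F)/2 = -5 + (58 + F/2) = 53 + F/2)
-Y(y(-16)) = -(53 + (8*√(-16))/2) = -(53 + (8*(4*I))/2) = -(53 + (32*I)/2) = -(53 + 16*I) = -53 - 16*I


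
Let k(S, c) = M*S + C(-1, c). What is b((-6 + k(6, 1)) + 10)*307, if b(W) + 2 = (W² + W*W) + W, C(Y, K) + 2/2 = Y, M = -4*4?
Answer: 5395832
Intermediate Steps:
M = -16
C(Y, K) = -1 + Y
k(S, c) = -2 - 16*S (k(S, c) = -16*S + (-1 - 1) = -16*S - 2 = -2 - 16*S)
b(W) = -2 + W + 2*W² (b(W) = -2 + ((W² + W*W) + W) = -2 + ((W² + W²) + W) = -2 + (2*W² + W) = -2 + (W + 2*W²) = -2 + W + 2*W²)
b((-6 + k(6, 1)) + 10)*307 = (-2 + ((-6 + (-2 - 16*6)) + 10) + 2*((-6 + (-2 - 16*6)) + 10)²)*307 = (-2 + ((-6 + (-2 - 96)) + 10) + 2*((-6 + (-2 - 96)) + 10)²)*307 = (-2 + ((-6 - 98) + 10) + 2*((-6 - 98) + 10)²)*307 = (-2 + (-104 + 10) + 2*(-104 + 10)²)*307 = (-2 - 94 + 2*(-94)²)*307 = (-2 - 94 + 2*8836)*307 = (-2 - 94 + 17672)*307 = 17576*307 = 5395832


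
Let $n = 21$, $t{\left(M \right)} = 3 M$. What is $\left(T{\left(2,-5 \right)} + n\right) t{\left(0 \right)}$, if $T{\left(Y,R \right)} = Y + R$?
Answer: $0$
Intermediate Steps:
$T{\left(Y,R \right)} = R + Y$
$\left(T{\left(2,-5 \right)} + n\right) t{\left(0 \right)} = \left(\left(-5 + 2\right) + 21\right) 3 \cdot 0 = \left(-3 + 21\right) 0 = 18 \cdot 0 = 0$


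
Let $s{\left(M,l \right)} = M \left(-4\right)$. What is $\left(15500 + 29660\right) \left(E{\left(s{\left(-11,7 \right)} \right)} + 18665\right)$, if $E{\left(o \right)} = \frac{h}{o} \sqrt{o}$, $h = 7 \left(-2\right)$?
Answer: $842911400 - \frac{316120 \sqrt{11}}{11} \approx 8.4282 \cdot 10^{8}$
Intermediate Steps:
$s{\left(M,l \right)} = - 4 M$
$h = -14$
$E{\left(o \right)} = - \frac{14}{\sqrt{o}}$ ($E{\left(o \right)} = - \frac{14}{o} \sqrt{o} = - \frac{14}{\sqrt{o}}$)
$\left(15500 + 29660\right) \left(E{\left(s{\left(-11,7 \right)} \right)} + 18665\right) = \left(15500 + 29660\right) \left(- \frac{14}{2 \sqrt{11}} + 18665\right) = 45160 \left(- \frac{14}{2 \sqrt{11}} + 18665\right) = 45160 \left(- 14 \frac{\sqrt{11}}{22} + 18665\right) = 45160 \left(- \frac{7 \sqrt{11}}{11} + 18665\right) = 45160 \left(18665 - \frac{7 \sqrt{11}}{11}\right) = 842911400 - \frac{316120 \sqrt{11}}{11}$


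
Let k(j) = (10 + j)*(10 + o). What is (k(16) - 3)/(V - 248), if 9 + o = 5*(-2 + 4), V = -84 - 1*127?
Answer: -283/459 ≈ -0.61656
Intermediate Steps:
V = -211 (V = -84 - 127 = -211)
o = 1 (o = -9 + 5*(-2 + 4) = -9 + 5*2 = -9 + 10 = 1)
k(j) = 110 + 11*j (k(j) = (10 + j)*(10 + 1) = (10 + j)*11 = 110 + 11*j)
(k(16) - 3)/(V - 248) = ((110 + 11*16) - 3)/(-211 - 248) = ((110 + 176) - 3)/(-459) = (286 - 3)*(-1/459) = 283*(-1/459) = -283/459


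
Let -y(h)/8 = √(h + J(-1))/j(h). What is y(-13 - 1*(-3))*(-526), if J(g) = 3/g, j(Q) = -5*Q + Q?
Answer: 526*I*√13/5 ≈ 379.3*I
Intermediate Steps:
j(Q) = -4*Q
y(h) = 2*√(-3 + h)/h (y(h) = -8*√(h + 3/(-1))/((-4*h)) = -8*√(h + 3*(-1))*(-1/(4*h)) = -8*√(h - 3)*(-1/(4*h)) = -8*√(-3 + h)*(-1/(4*h)) = -(-2)*√(-3 + h)/h = 2*√(-3 + h)/h)
y(-13 - 1*(-3))*(-526) = (2*√(-3 + (-13 - 1*(-3)))/(-13 - 1*(-3)))*(-526) = (2*√(-3 + (-13 + 3))/(-13 + 3))*(-526) = (2*√(-3 - 10)/(-10))*(-526) = (2*(-⅒)*√(-13))*(-526) = (2*(-⅒)*(I*√13))*(-526) = -I*√13/5*(-526) = 526*I*√13/5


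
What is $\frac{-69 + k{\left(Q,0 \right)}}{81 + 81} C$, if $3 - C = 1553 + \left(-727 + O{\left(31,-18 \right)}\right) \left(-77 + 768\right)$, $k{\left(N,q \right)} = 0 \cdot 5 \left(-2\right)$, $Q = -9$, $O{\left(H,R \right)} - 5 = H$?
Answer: $- \frac{10946413}{54} \approx -2.0271 \cdot 10^{5}$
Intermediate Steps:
$O{\left(H,R \right)} = 5 + H$
$k{\left(N,q \right)} = 0$ ($k{\left(N,q \right)} = 0 \left(-2\right) = 0$)
$C = 475931$ ($C = 3 - \left(1553 + \left(-727 + \left(5 + 31\right)\right) \left(-77 + 768\right)\right) = 3 - \left(1553 + \left(-727 + 36\right) 691\right) = 3 - \left(1553 - 477481\right) = 3 - -475928 = 3 + 475928 = 475931$)
$\frac{-69 + k{\left(Q,0 \right)}}{81 + 81} C = \frac{-69 + 0}{81 + 81} \cdot 475931 = - \frac{69}{162} \cdot 475931 = \left(-69\right) \frac{1}{162} \cdot 475931 = \left(- \frac{23}{54}\right) 475931 = - \frac{10946413}{54}$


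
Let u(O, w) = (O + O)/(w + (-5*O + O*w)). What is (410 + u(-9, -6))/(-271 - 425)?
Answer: -1588/2697 ≈ -0.58880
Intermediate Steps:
u(O, w) = 2*O/(w - 5*O + O*w) (u(O, w) = (2*O)/(w - 5*O + O*w) = 2*O/(w - 5*O + O*w))
(410 + u(-9, -6))/(-271 - 425) = (410 + 2*(-9)/(-6 - 5*(-9) - 9*(-6)))/(-271 - 425) = (410 + 2*(-9)/(-6 + 45 + 54))/(-696) = (410 + 2*(-9)/93)*(-1/696) = (410 + 2*(-9)*(1/93))*(-1/696) = (410 - 6/31)*(-1/696) = (12704/31)*(-1/696) = -1588/2697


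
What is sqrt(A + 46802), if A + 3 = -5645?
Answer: 19*sqrt(114) ≈ 202.86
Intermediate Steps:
A = -5648 (A = -3 - 5645 = -5648)
sqrt(A + 46802) = sqrt(-5648 + 46802) = sqrt(41154) = 19*sqrt(114)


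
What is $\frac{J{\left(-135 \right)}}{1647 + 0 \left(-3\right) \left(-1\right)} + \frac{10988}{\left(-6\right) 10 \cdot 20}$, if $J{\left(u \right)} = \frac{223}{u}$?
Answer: $- \frac{40723241}{4446900} \approx -9.1577$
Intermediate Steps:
$\frac{J{\left(-135 \right)}}{1647 + 0 \left(-3\right) \left(-1\right)} + \frac{10988}{\left(-6\right) 10 \cdot 20} = \frac{223 \frac{1}{-135}}{1647 + 0 \left(-3\right) \left(-1\right)} + \frac{10988}{\left(-6\right) 10 \cdot 20} = \frac{223 \left(- \frac{1}{135}\right)}{1647 + 0 \left(-1\right)} + \frac{10988}{\left(-60\right) 20} = - \frac{223}{135 \left(1647 + 0\right)} + \frac{10988}{-1200} = - \frac{223}{135 \cdot 1647} + 10988 \left(- \frac{1}{1200}\right) = \left(- \frac{223}{135}\right) \frac{1}{1647} - \frac{2747}{300} = - \frac{223}{222345} - \frac{2747}{300} = - \frac{40723241}{4446900}$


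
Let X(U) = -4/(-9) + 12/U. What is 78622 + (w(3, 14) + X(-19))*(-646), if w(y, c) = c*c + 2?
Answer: -442486/9 ≈ -49165.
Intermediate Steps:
X(U) = 4/9 + 12/U (X(U) = -4*(-⅑) + 12/U = 4/9 + 12/U)
w(y, c) = 2 + c² (w(y, c) = c² + 2 = 2 + c²)
78622 + (w(3, 14) + X(-19))*(-646) = 78622 + ((2 + 14²) + (4/9 + 12/(-19)))*(-646) = 78622 + ((2 + 196) + (4/9 + 12*(-1/19)))*(-646) = 78622 + (198 + (4/9 - 12/19))*(-646) = 78622 + (198 - 32/171)*(-646) = 78622 + (33826/171)*(-646) = 78622 - 1150084/9 = -442486/9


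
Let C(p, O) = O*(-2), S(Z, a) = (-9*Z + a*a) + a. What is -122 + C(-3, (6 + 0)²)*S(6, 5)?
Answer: 1606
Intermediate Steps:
S(Z, a) = a + a² - 9*Z (S(Z, a) = (-9*Z + a²) + a = (a² - 9*Z) + a = a + a² - 9*Z)
C(p, O) = -2*O
-122 + C(-3, (6 + 0)²)*S(6, 5) = -122 + (-2*(6 + 0)²)*(5 + 5² - 9*6) = -122 + (-2*6²)*(5 + 25 - 54) = -122 - 2*36*(-24) = -122 - 72*(-24) = -122 + 1728 = 1606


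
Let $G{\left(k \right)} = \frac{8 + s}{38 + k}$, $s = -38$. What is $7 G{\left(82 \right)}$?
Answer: $- \frac{7}{4} \approx -1.75$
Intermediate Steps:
$G{\left(k \right)} = - \frac{30}{38 + k}$ ($G{\left(k \right)} = \frac{8 - 38}{38 + k} = - \frac{30}{38 + k}$)
$7 G{\left(82 \right)} = 7 \left(- \frac{30}{38 + 82}\right) = 7 \left(- \frac{30}{120}\right) = 7 \left(\left(-30\right) \frac{1}{120}\right) = 7 \left(- \frac{1}{4}\right) = - \frac{7}{4}$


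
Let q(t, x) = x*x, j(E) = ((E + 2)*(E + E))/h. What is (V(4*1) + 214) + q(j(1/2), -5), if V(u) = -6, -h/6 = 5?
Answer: 233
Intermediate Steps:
h = -30 (h = -6*5 = -30)
j(E) = -E*(2 + E)/15 (j(E) = ((E + 2)*(E + E))/(-30) = ((2 + E)*(2*E))*(-1/30) = (2*E*(2 + E))*(-1/30) = -E*(2 + E)/15)
q(t, x) = x²
(V(4*1) + 214) + q(j(1/2), -5) = (-6 + 214) + (-5)² = 208 + 25 = 233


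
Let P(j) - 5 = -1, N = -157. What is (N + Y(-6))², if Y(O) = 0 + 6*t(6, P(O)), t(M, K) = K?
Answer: 17689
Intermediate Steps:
P(j) = 4 (P(j) = 5 - 1 = 4)
Y(O) = 24 (Y(O) = 0 + 6*4 = 0 + 24 = 24)
(N + Y(-6))² = (-157 + 24)² = (-133)² = 17689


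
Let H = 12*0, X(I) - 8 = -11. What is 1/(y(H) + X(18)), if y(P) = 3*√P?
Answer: -⅓ ≈ -0.33333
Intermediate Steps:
X(I) = -3 (X(I) = 8 - 11 = -3)
H = 0
1/(y(H) + X(18)) = 1/(3*√0 - 3) = 1/(3*0 - 3) = 1/(0 - 3) = 1/(-3) = -⅓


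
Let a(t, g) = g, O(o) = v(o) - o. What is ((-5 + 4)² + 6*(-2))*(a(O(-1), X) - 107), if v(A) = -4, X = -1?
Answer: 1188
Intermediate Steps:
O(o) = -4 - o
((-5 + 4)² + 6*(-2))*(a(O(-1), X) - 107) = ((-5 + 4)² + 6*(-2))*(-1 - 107) = ((-1)² - 12)*(-108) = (1 - 12)*(-108) = -11*(-108) = 1188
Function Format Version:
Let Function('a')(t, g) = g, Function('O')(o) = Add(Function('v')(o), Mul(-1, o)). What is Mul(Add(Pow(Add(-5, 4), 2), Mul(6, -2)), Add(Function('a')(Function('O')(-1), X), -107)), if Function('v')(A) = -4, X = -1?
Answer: 1188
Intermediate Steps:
Function('O')(o) = Add(-4, Mul(-1, o))
Mul(Add(Pow(Add(-5, 4), 2), Mul(6, -2)), Add(Function('a')(Function('O')(-1), X), -107)) = Mul(Add(Pow(Add(-5, 4), 2), Mul(6, -2)), Add(-1, -107)) = Mul(Add(Pow(-1, 2), -12), -108) = Mul(Add(1, -12), -108) = Mul(-11, -108) = 1188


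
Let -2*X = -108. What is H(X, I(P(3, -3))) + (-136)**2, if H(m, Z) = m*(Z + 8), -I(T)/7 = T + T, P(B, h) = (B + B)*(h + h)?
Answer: 46144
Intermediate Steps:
P(B, h) = 4*B*h (P(B, h) = (2*B)*(2*h) = 4*B*h)
I(T) = -14*T (I(T) = -7*(T + T) = -14*T)
X = 54 (X = -1/2*(-108) = 54)
H(m, Z) = m*(8 + Z)
H(X, I(P(3, -3))) + (-136)**2 = 54*(8 - 56*3*(-3)) + (-136)**2 = 54*(8 - 14*(-36)) + 18496 = 54*(8 + 504) + 18496 = 54*512 + 18496 = 27648 + 18496 = 46144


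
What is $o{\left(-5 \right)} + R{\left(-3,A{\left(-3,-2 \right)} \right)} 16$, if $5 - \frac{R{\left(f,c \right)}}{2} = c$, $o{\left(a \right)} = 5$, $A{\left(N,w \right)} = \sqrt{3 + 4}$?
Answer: $165 - 32 \sqrt{7} \approx 80.336$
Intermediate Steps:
$A{\left(N,w \right)} = \sqrt{7}$
$R{\left(f,c \right)} = 10 - 2 c$
$o{\left(-5 \right)} + R{\left(-3,A{\left(-3,-2 \right)} \right)} 16 = 5 + \left(10 - 2 \sqrt{7}\right) 16 = 5 + \left(160 - 32 \sqrt{7}\right) = 165 - 32 \sqrt{7}$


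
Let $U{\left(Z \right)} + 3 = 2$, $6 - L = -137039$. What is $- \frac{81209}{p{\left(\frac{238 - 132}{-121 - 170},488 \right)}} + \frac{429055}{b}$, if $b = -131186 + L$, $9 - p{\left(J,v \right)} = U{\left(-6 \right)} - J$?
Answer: $- \frac{137255757301}{16428636} \approx -8354.7$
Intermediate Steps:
$L = 137045$ ($L = 6 - -137039 = 6 + 137039 = 137045$)
$U{\left(Z \right)} = -1$ ($U{\left(Z \right)} = -3 + 2 = -1$)
$p{\left(J,v \right)} = 10 + J$ ($p{\left(J,v \right)} = 9 - \left(-1 - J\right) = 9 + \left(1 + J\right) = 10 + J$)
$b = 5859$ ($b = -131186 + 137045 = 5859$)
$- \frac{81209}{p{\left(\frac{238 - 132}{-121 - 170},488 \right)}} + \frac{429055}{b} = - \frac{81209}{10 + \frac{238 - 132}{-121 - 170}} + \frac{429055}{5859} = - \frac{81209}{10 + \frac{106}{-291}} + 429055 \cdot \frac{1}{5859} = - \frac{81209}{10 + 106 \left(- \frac{1}{291}\right)} + \frac{429055}{5859} = - \frac{81209}{10 - \frac{106}{291}} + \frac{429055}{5859} = - \frac{81209}{\frac{2804}{291}} + \frac{429055}{5859} = \left(-81209\right) \frac{291}{2804} + \frac{429055}{5859} = - \frac{23631819}{2804} + \frac{429055}{5859} = - \frac{137255757301}{16428636}$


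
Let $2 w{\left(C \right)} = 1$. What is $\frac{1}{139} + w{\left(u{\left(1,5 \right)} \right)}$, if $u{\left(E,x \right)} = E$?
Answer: $\frac{141}{278} \approx 0.50719$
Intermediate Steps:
$w{\left(C \right)} = \frac{1}{2}$ ($w{\left(C \right)} = \frac{1}{2} \cdot 1 = \frac{1}{2}$)
$\frac{1}{139} + w{\left(u{\left(1,5 \right)} \right)} = \frac{1}{139} + \frac{1}{2} = \frac{141}{278}$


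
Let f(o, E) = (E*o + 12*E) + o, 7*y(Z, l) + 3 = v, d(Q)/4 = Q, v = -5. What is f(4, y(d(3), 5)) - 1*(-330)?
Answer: 2210/7 ≈ 315.71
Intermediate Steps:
d(Q) = 4*Q
y(Z, l) = -8/7 (y(Z, l) = -3/7 + (⅐)*(-5) = -3/7 - 5/7 = -8/7)
f(o, E) = o + 12*E + E*o (f(o, E) = (12*E + E*o) + o = o + 12*E + E*o)
f(4, y(d(3), 5)) - 1*(-330) = (4 + 12*(-8/7) - 8/7*4) - 1*(-330) = (4 - 96/7 - 32/7) + 330 = -100/7 + 330 = 2210/7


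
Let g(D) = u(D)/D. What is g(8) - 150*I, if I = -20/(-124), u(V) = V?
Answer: -719/31 ≈ -23.194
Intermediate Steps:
g(D) = 1 (g(D) = D/D = 1)
I = 5/31 (I = -20*(-1/124) = 5/31 ≈ 0.16129)
g(8) - 150*I = 1 - 150*5/31 = 1 - 750/31 = -719/31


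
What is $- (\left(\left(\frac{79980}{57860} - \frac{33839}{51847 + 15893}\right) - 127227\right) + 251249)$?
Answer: $- \frac{24304990056073}{195971820} \approx -1.2402 \cdot 10^{5}$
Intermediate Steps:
$- (\left(\left(\frac{79980}{57860} - \frac{33839}{51847 + 15893}\right) - 127227\right) + 251249) = - (\left(\left(79980 \cdot \frac{1}{57860} - \frac{33839}{67740}\right) - 127227\right) + 251249) = - (\left(\left(\frac{3999}{2893} - \frac{33839}{67740}\right) - 127227\right) + 251249) = - (\left(\frac{172996033}{195971820} - 127227\right) + 251249) = - (- \frac{24932733747107}{195971820} + 251249) = \left(-1\right) \frac{24304990056073}{195971820} = - \frac{24304990056073}{195971820}$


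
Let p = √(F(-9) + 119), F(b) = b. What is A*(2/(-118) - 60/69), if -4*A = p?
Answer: 1203*√110/5428 ≈ 2.3245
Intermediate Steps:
p = √110 (p = √(-9 + 119) = √110 ≈ 10.488)
A = -√110/4 ≈ -2.6220
A*(2/(-118) - 60/69) = (-√110/4)*(2/(-118) - 60/69) = (-√110/4)*(2*(-1/118) - 60*1/69) = (-√110/4)*(-1/59 - 20/23) = -√110/4*(-1203/1357) = 1203*√110/5428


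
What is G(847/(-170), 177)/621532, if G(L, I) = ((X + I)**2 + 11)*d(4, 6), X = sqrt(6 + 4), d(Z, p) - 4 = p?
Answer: 78375/155383 + 885*sqrt(10)/155383 ≈ 0.52241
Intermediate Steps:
d(Z, p) = 4 + p
X = sqrt(10) ≈ 3.1623
G(L, I) = 110 + 10*(I + sqrt(10))**2 (G(L, I) = ((sqrt(10) + I)**2 + 11)*(4 + 6) = ((I + sqrt(10))**2 + 11)*10 = (11 + (I + sqrt(10))**2)*10 = 110 + 10*(I + sqrt(10))**2)
G(847/(-170), 177)/621532 = (110 + 10*(177 + sqrt(10))**2)/621532 = (110 + 10*(177 + sqrt(10))**2)*(1/621532) = 55/310766 + 5*(177 + sqrt(10))**2/310766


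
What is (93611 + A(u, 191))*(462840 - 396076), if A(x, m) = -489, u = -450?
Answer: 6217197208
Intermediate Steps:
(93611 + A(u, 191))*(462840 - 396076) = (93611 - 489)*(462840 - 396076) = 93122*66764 = 6217197208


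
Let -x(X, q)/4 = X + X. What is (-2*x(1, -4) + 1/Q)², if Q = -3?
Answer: 2209/9 ≈ 245.44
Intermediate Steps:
x(X, q) = -8*X (x(X, q) = -4*(X + X) = -8*X)
(-2*x(1, -4) + 1/Q)² = (-(-16) + 1/(-3))² = (-2*(-8) - ⅓)² = (16 - ⅓)² = (47/3)² = 2209/9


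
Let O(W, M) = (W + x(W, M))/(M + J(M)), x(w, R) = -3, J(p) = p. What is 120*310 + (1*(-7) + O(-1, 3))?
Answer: 111577/3 ≈ 37192.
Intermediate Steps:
O(W, M) = (-3 + W)/(2*M) (O(W, M) = (W - 3)/(M + M) = (-3 + W)/((2*M)) = (-3 + W)*(1/(2*M)) = (-3 + W)/(2*M))
120*310 + (1*(-7) + O(-1, 3)) = 120*310 + (1*(-7) + (½)*(-3 - 1)/3) = 37200 + (-7 + (½)*(⅓)*(-4)) = 37200 + (-7 - ⅔) = 37200 - 23/3 = 111577/3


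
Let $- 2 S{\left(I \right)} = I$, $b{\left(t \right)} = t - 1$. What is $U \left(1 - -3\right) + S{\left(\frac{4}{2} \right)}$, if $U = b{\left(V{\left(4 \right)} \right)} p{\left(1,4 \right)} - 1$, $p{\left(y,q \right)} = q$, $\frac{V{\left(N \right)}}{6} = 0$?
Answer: $-21$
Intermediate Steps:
$V{\left(N \right)} = 0$ ($V{\left(N \right)} = 6 \cdot 0 = 0$)
$b{\left(t \right)} = -1 + t$ ($b{\left(t \right)} = t - 1 = -1 + t$)
$S{\left(I \right)} = - \frac{I}{2}$
$U = -5$ ($U = \left(-1 + 0\right) 4 - 1 = \left(-1\right) 4 - 1 = -4 - 1 = -5$)
$U \left(1 - -3\right) + S{\left(\frac{4}{2} \right)} = - 5 \left(1 - -3\right) - \frac{4 \cdot \frac{1}{2}}{2} = - 5 \left(1 + 3\right) - \frac{4 \cdot \frac{1}{2}}{2} = \left(-5\right) 4 - 1 = -20 - 1 = -21$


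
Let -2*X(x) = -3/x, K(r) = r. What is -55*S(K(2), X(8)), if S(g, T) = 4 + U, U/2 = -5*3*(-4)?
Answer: -6820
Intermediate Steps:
X(x) = 3/(2*x) (X(x) = -(-3)/(2*x) = 3/(2*x))
U = 120 (U = 2*(-5*3*(-4)) = 2*(-15*(-4)) = 2*60 = 120)
S(g, T) = 124 (S(g, T) = 4 + 120 = 124)
-55*S(K(2), X(8)) = -55*124 = -6820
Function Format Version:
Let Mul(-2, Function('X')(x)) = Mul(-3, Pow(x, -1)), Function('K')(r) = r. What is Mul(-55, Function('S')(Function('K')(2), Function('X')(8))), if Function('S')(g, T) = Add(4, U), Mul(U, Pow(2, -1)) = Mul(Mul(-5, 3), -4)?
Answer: -6820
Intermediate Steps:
Function('X')(x) = Mul(Rational(3, 2), Pow(x, -1)) (Function('X')(x) = Mul(Rational(-1, 2), Mul(-3, Pow(x, -1))) = Mul(Rational(3, 2), Pow(x, -1)))
U = 120 (U = Mul(2, Mul(Mul(-5, 3), -4)) = Mul(2, Mul(-15, -4)) = Mul(2, 60) = 120)
Function('S')(g, T) = 124 (Function('S')(g, T) = Add(4, 120) = 124)
Mul(-55, Function('S')(Function('K')(2), Function('X')(8))) = Mul(-55, 124) = -6820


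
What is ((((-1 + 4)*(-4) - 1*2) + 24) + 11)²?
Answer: 441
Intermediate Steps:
((((-1 + 4)*(-4) - 1*2) + 24) + 11)² = (((3*(-4) - 2) + 24) + 11)² = (((-12 - 2) + 24) + 11)² = ((-14 + 24) + 11)² = (10 + 11)² = 21² = 441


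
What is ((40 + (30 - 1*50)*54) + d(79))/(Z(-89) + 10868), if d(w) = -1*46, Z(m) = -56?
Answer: -181/1802 ≈ -0.10044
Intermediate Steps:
d(w) = -46
((40 + (30 - 1*50)*54) + d(79))/(Z(-89) + 10868) = ((40 + (30 - 1*50)*54) - 46)/(-56 + 10868) = ((40 + (30 - 50)*54) - 46)/10812 = ((40 - 20*54) - 46)*(1/10812) = ((40 - 1080) - 46)*(1/10812) = (-1040 - 46)*(1/10812) = -1086*1/10812 = -181/1802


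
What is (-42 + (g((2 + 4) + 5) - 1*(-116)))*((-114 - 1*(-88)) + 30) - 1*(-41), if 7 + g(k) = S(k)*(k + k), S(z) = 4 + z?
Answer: 1629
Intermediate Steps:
g(k) = -7 + 2*k*(4 + k) (g(k) = -7 + (4 + k)*(k + k) = -7 + (4 + k)*(2*k) = -7 + 2*k*(4 + k))
(-42 + (g((2 + 4) + 5) - 1*(-116)))*((-114 - 1*(-88)) + 30) - 1*(-41) = (-42 + ((-7 + 2*((2 + 4) + 5)*(4 + ((2 + 4) + 5))) - 1*(-116)))*((-114 - 1*(-88)) + 30) - 1*(-41) = (-42 + ((-7 + 2*(6 + 5)*(4 + (6 + 5))) + 116))*((-114 + 88) + 30) + 41 = (-42 + ((-7 + 2*11*(4 + 11)) + 116))*(-26 + 30) + 41 = (-42 + ((-7 + 2*11*15) + 116))*4 + 41 = (-42 + ((-7 + 330) + 116))*4 + 41 = (-42 + (323 + 116))*4 + 41 = (-42 + 439)*4 + 41 = 397*4 + 41 = 1588 + 41 = 1629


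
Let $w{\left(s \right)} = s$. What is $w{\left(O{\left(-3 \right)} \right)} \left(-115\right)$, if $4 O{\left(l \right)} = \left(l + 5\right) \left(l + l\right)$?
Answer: $345$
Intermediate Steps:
$O{\left(l \right)} = \frac{l \left(5 + l\right)}{2}$ ($O{\left(l \right)} = \frac{\left(l + 5\right) \left(l + l\right)}{4} = \frac{\left(5 + l\right) 2 l}{4} = \frac{2 l \left(5 + l\right)}{4} = \frac{l \left(5 + l\right)}{2}$)
$w{\left(O{\left(-3 \right)} \right)} \left(-115\right) = \frac{1}{2} \left(-3\right) \left(5 - 3\right) \left(-115\right) = \frac{1}{2} \left(-3\right) 2 \left(-115\right) = \left(-3\right) \left(-115\right) = 345$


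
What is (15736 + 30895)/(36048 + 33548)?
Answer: 46631/69596 ≈ 0.67002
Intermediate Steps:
(15736 + 30895)/(36048 + 33548) = 46631/69596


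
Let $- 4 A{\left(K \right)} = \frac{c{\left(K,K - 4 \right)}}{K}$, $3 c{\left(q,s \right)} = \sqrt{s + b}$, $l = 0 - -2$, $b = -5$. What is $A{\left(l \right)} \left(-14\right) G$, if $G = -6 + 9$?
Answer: $\frac{7 i \sqrt{7}}{4} \approx 4.6301 i$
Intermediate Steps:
$l = 2$ ($l = 0 + 2 = 2$)
$G = 3$
$c{\left(q,s \right)} = \frac{\sqrt{-5 + s}}{3}$ ($c{\left(q,s \right)} = \frac{\sqrt{s - 5}}{3} = \frac{\sqrt{-5 + s}}{3}$)
$A{\left(K \right)} = - \frac{\sqrt{-9 + K}}{12 K}$ ($A{\left(K \right)} = - \frac{\frac{\sqrt{-5 + \left(K - 4\right)}}{3} \frac{1}{K}}{4} = - \frac{\frac{\sqrt{-5 + \left(-4 + K\right)}}{3} \frac{1}{K}}{4} = - \frac{\frac{\sqrt{-9 + K}}{3} \frac{1}{K}}{4} = - \frac{\frac{1}{3} \frac{1}{K} \sqrt{-9 + K}}{4} = - \frac{\sqrt{-9 + K}}{12 K}$)
$A{\left(l \right)} \left(-14\right) G = - \frac{\sqrt{-9 + 2}}{12 \cdot 2} \left(-14\right) 3 = \left(- \frac{1}{12}\right) \frac{1}{2} \sqrt{-7} \left(-14\right) 3 = \left(- \frac{1}{12}\right) \frac{1}{2} i \sqrt{7} \left(-14\right) 3 = - \frac{i \sqrt{7}}{24} \left(-14\right) 3 = \frac{7 i \sqrt{7}}{12} \cdot 3 = \frac{7 i \sqrt{7}}{4}$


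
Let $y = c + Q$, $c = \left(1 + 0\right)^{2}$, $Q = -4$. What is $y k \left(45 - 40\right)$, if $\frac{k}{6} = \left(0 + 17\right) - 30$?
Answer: $1170$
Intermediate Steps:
$c = 1$ ($c = 1^{2} = 1$)
$y = -3$ ($y = 1 - 4 = -3$)
$k = -78$ ($k = 6 \left(\left(0 + 17\right) - 30\right) = 6 \left(17 - 30\right) = 6 \left(-13\right) = -78$)
$y k \left(45 - 40\right) = \left(-3\right) \left(-78\right) \left(45 - 40\right) = 234 \left(45 - 40\right) = 234 \cdot 5 = 1170$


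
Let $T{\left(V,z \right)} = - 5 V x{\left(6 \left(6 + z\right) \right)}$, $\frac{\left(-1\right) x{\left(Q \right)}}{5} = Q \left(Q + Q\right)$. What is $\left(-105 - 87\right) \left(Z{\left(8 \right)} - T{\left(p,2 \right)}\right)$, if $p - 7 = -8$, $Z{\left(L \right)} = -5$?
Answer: $-22117440$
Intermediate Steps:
$x{\left(Q \right)} = - 10 Q^{2}$ ($x{\left(Q \right)} = - 5 Q \left(Q + Q\right) = - 5 Q 2 Q = - 5 \cdot 2 Q^{2} = - 10 Q^{2}$)
$p = -1$ ($p = 7 - 8 = -1$)
$T{\left(V,z \right)} = 50 V \left(36 + 6 z\right)^{2}$ ($T{\left(V,z \right)} = - 5 V \left(- 10 \left(6 \left(6 + z\right)\right)^{2}\right) = - 5 V \left(- 10 \left(36 + 6 z\right)^{2}\right) = 50 V \left(36 + 6 z\right)^{2}$)
$\left(-105 - 87\right) \left(Z{\left(8 \right)} - T{\left(p,2 \right)}\right) = \left(-105 - 87\right) \left(-5 - 1800 \left(-1\right) \left(6 + 2\right)^{2}\right) = - 192 \left(-5 - 1800 \left(-1\right) 8^{2}\right) = - 192 \left(-5 - 1800 \left(-1\right) 64\right) = - 192 \left(-5 - -115200\right) = - 192 \left(-5 + 115200\right) = \left(-192\right) 115195 = -22117440$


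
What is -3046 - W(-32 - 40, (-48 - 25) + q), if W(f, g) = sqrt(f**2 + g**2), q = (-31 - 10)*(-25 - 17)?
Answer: -3046 - sqrt(2724385) ≈ -4696.6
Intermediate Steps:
q = 1722 (q = -41*(-42) = 1722)
-3046 - W(-32 - 40, (-48 - 25) + q) = -3046 - sqrt((-32 - 40)**2 + ((-48 - 25) + 1722)**2) = -3046 - sqrt((-72)**2 + (-73 + 1722)**2) = -3046 - sqrt(5184 + 1649**2) = -3046 - sqrt(5184 + 2719201) = -3046 - sqrt(2724385)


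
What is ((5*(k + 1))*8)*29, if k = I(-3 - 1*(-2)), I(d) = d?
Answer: 0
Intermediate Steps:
k = -1 (k = -3 - 1*(-2) = -3 + 2 = -1)
((5*(k + 1))*8)*29 = ((5*(-1 + 1))*8)*29 = ((5*0)*8)*29 = (0*8)*29 = 0*29 = 0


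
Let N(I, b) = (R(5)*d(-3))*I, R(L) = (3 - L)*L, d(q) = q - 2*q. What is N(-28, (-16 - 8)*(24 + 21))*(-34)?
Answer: -28560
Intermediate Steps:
d(q) = -q
R(L) = L*(3 - L)
N(I, b) = -30*I (N(I, b) = ((5*(3 - 1*5))*(-1*(-3)))*I = ((5*(3 - 5))*3)*I = ((5*(-2))*3)*I = (-10*3)*I = -30*I)
N(-28, (-16 - 8)*(24 + 21))*(-34) = -30*(-28)*(-34) = 840*(-34) = -28560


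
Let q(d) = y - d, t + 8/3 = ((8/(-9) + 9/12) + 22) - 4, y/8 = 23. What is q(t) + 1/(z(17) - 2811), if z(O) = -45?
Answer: 1446323/8568 ≈ 168.81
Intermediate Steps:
y = 184 (y = 8*23 = 184)
t = 547/36 (t = -8/3 + (((8/(-9) + 9/12) + 22) - 4) = -8/3 + (((8*(-⅑) + 9*(1/12)) + 22) - 4) = -8/3 + (((-8/9 + ¾) + 22) - 4) = -8/3 + ((-5/36 + 22) - 4) = -8/3 + (787/36 - 4) = -8/3 + 643/36 = 547/36 ≈ 15.194)
q(d) = 184 - d
q(t) + 1/(z(17) - 2811) = (184 - 1*547/36) + 1/(-45 - 2811) = (184 - 547/36) + 1/(-2856) = 6077/36 - 1/2856 = 1446323/8568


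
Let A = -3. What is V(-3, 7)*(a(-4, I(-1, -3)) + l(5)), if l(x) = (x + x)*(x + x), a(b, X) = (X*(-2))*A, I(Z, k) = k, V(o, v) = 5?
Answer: 410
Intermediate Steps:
a(b, X) = 6*X (a(b, X) = (X*(-2))*(-3) = -2*X*(-3) = 6*X)
l(x) = 4*x² (l(x) = (2*x)*(2*x) = 4*x²)
V(-3, 7)*(a(-4, I(-1, -3)) + l(5)) = 5*(6*(-3) + 4*5²) = 5*(-18 + 4*25) = 5*(-18 + 100) = 5*82 = 410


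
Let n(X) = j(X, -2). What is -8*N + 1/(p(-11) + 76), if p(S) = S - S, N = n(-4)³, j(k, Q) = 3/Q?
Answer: 2053/76 ≈ 27.013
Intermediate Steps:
n(X) = -3/2 (n(X) = 3/(-2) = 3*(-½) = -3/2)
N = -27/8 (N = (-3/2)³ = -27/8 ≈ -3.3750)
p(S) = 0
-8*N + 1/(p(-11) + 76) = -8*(-27/8) + 1/(0 + 76) = 27 + 1/76 = 2053/76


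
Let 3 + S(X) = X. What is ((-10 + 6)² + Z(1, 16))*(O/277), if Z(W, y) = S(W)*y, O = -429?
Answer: 6864/277 ≈ 24.780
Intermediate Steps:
S(X) = -3 + X
Z(W, y) = y*(-3 + W) (Z(W, y) = (-3 + W)*y = y*(-3 + W))
((-10 + 6)² + Z(1, 16))*(O/277) = ((-10 + 6)² + 16*(-3 + 1))*(-429/277) = ((-4)² + 16*(-2))*(-429*1/277) = (16 - 32)*(-429/277) = -16*(-429/277) = 6864/277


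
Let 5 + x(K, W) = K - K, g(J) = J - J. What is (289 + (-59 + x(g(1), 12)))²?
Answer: 50625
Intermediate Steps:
g(J) = 0
x(K, W) = -5 (x(K, W) = -5 + (K - K) = -5 + 0 = -5)
(289 + (-59 + x(g(1), 12)))² = (289 + (-59 - 5))² = (289 - 64)² = 225² = 50625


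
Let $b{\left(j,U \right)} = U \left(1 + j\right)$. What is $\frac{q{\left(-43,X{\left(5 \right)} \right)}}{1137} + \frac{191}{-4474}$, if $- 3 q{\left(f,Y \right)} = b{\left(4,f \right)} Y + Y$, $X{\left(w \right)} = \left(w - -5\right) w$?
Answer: $\frac{47220299}{15260814} \approx 3.0942$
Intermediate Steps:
$X{\left(w \right)} = w \left(5 + w\right)$ ($X{\left(w \right)} = \left(w + 5\right) w = \left(5 + w\right) w = w \left(5 + w\right)$)
$q{\left(f,Y \right)} = - \frac{Y}{3} - \frac{5 Y f}{3}$ ($q{\left(f,Y \right)} = - \frac{f \left(1 + 4\right) Y + Y}{3} = - \frac{f 5 Y + Y}{3} = - \frac{5 f Y + Y}{3} = - \frac{5 Y f + Y}{3} = - \frac{Y + 5 Y f}{3} = - \frac{Y}{3} - \frac{5 Y f}{3}$)
$\frac{q{\left(-43,X{\left(5 \right)} \right)}}{1137} + \frac{191}{-4474} = \frac{\left(- \frac{1}{3}\right) 5 \left(5 + 5\right) \left(1 + 5 \left(-43\right)\right)}{1137} + \frac{191}{-4474} = - \frac{5 \cdot 10 \left(1 - 215\right)}{3} \cdot \frac{1}{1137} + 191 \left(- \frac{1}{4474}\right) = \left(- \frac{1}{3}\right) 50 \left(-214\right) \frac{1}{1137} - \frac{191}{4474} = \frac{10700}{3} \cdot \frac{1}{1137} - \frac{191}{4474} = \frac{10700}{3411} - \frac{191}{4474} = \frac{47220299}{15260814}$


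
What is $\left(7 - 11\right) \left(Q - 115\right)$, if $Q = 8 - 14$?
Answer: $484$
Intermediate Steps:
$Q = -6$
$\left(7 - 11\right) \left(Q - 115\right) = \left(7 - 11\right) \left(-6 - 115\right) = \left(-4\right) \left(-121\right) = 484$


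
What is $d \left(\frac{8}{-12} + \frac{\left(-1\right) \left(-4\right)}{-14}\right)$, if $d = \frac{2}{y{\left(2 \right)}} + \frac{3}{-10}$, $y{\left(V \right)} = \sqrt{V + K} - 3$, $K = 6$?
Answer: $6 + \frac{80 \sqrt{2}}{21} \approx 11.387$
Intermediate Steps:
$y{\left(V \right)} = -3 + \sqrt{6 + V}$ ($y{\left(V \right)} = \sqrt{V + 6} - 3 = \sqrt{6 + V} - 3 = -3 + \sqrt{6 + V}$)
$d = - \frac{3}{10} + \frac{2}{-3 + 2 \sqrt{2}}$ ($d = \frac{2}{-3 + \sqrt{6 + 2}} + \frac{3}{-10} = \frac{2}{-3 + \sqrt{8}} + 3 \left(- \frac{1}{10}\right) = \frac{2}{-3 + 2 \sqrt{2}} - \frac{3}{10} = - \frac{3}{10} + \frac{2}{-3 + 2 \sqrt{2}} \approx -11.957$)
$d \left(\frac{8}{-12} + \frac{\left(-1\right) \left(-4\right)}{-14}\right) = \left(- \frac{63}{10} - 4 \sqrt{2}\right) \left(\frac{8}{-12} + \frac{\left(-1\right) \left(-4\right)}{-14}\right) = \left(- \frac{63}{10} - 4 \sqrt{2}\right) \left(8 \left(- \frac{1}{12}\right) + 4 \left(- \frac{1}{14}\right)\right) = \left(- \frac{63}{10} - 4 \sqrt{2}\right) \left(- \frac{2}{3} - \frac{2}{7}\right) = \left(- \frac{63}{10} - 4 \sqrt{2}\right) \left(- \frac{20}{21}\right) = 6 + \frac{80 \sqrt{2}}{21}$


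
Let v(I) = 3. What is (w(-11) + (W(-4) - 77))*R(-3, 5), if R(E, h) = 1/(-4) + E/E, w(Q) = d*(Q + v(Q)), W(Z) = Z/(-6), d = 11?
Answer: -493/4 ≈ -123.25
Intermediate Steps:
W(Z) = -Z/6 (W(Z) = Z*(-⅙) = -Z/6)
w(Q) = 33 + 11*Q (w(Q) = 11*(Q + 3) = 11*(3 + Q) = 33 + 11*Q)
R(E, h) = ¾ (R(E, h) = 1*(-¼) + 1 = -¼ + 1 = ¾)
(w(-11) + (W(-4) - 77))*R(-3, 5) = ((33 + 11*(-11)) + (-⅙*(-4) - 77))*(¾) = ((33 - 121) + (⅔ - 77))*(¾) = (-88 - 229/3)*(¾) = -493/3*¾ = -493/4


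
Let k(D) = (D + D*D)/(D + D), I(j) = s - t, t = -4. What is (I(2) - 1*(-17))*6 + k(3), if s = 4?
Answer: 152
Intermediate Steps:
I(j) = 8 (I(j) = 4 - 1*(-4) = 4 + 4 = 8)
k(D) = (D + D**2)/(2*D) (k(D) = (D + D**2)/((2*D)) = (D + D**2)*(1/(2*D)) = (D + D**2)/(2*D))
(I(2) - 1*(-17))*6 + k(3) = (8 - 1*(-17))*6 + (1/2 + (1/2)*3) = (8 + 17)*6 + (1/2 + 3/2) = 25*6 + 2 = 150 + 2 = 152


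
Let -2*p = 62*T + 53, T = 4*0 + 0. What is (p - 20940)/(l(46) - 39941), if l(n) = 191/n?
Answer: 964459/1837095 ≈ 0.52499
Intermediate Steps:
T = 0 (T = 0 + 0 = 0)
p = -53/2 (p = -(62*0 + 53)/2 = -(0 + 53)/2 = -1/2*53 = -53/2 ≈ -26.500)
(p - 20940)/(l(46) - 39941) = (-53/2 - 20940)/(191/46 - 39941) = -41933/(2*(191*(1/46) - 39941)) = -41933/(2*(191/46 - 39941)) = -41933/(2*(-1837095/46)) = -41933/2*(-46/1837095) = 964459/1837095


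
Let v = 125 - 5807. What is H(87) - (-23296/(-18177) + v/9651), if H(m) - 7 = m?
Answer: 5456172452/58475409 ≈ 93.307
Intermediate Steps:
v = -5682
H(m) = 7 + m
H(87) - (-23296/(-18177) + v/9651) = (7 + 87) - (-23296/(-18177) - 5682/9651) = 94 - (-23296*(-1/18177) - 5682*1/9651) = 94 - (23296/18177 - 1894/3217) = 94 - 1*40515994/58475409 = 94 - 40515994/58475409 = 5456172452/58475409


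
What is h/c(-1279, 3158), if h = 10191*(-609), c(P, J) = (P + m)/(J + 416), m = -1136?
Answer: 1056256386/115 ≈ 9.1848e+6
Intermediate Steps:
c(P, J) = (-1136 + P)/(416 + J) (c(P, J) = (P - 1136)/(J + 416) = (-1136 + P)/(416 + J))
h = -6206319
h/c(-1279, 3158) = -6206319*(416 + 3158)/(-1136 - 1279) = -6206319/(-2415/3574) = -6206319*(-3574/2415) = 1056256386/115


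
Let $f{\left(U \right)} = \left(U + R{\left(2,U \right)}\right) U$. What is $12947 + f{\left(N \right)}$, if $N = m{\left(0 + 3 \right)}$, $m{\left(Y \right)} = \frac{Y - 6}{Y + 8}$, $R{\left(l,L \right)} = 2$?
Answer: $\frac{1566530}{121} \approx 12947.0$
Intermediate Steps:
$m{\left(Y \right)} = \frac{-6 + Y}{8 + Y}$
$N = - \frac{3}{11}$ ($N = \frac{-6 + \left(0 + 3\right)}{8 + \left(0 + 3\right)} = \frac{-6 + 3}{8 + 3} = \frac{1}{11} \left(-3\right) = - \frac{3}{11} \approx -0.27273$)
$f{\left(U \right)} = U \left(2 + U\right)$ ($f{\left(U \right)} = \left(U + 2\right) U = \left(2 + U\right) U = U \left(2 + U\right)$)
$12947 + f{\left(N \right)} = 12947 - \frac{3 \left(2 - \frac{3}{11}\right)}{11} = 12947 - \frac{57}{121} = \frac{1566530}{121}$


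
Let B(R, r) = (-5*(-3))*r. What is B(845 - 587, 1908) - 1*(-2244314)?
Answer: 2272934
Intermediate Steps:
B(R, r) = 15*r
B(845 - 587, 1908) - 1*(-2244314) = 15*1908 - 1*(-2244314) = 28620 + 2244314 = 2272934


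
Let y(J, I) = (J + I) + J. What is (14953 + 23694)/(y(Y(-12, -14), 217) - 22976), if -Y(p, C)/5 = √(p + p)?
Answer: -879567073/517974481 + 772940*I*√6/517974481 ≈ -1.6981 + 0.0036552*I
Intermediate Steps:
Y(p, C) = -5*√2*√p (Y(p, C) = -5*√(p + p) = -5*√2*√p)
y(J, I) = I + 2*J (y(J, I) = (I + J) + J = I + 2*J)
(14953 + 23694)/(y(Y(-12, -14), 217) - 22976) = (14953 + 23694)/((217 + 2*(-5*√2*√(-12))) - 22976) = 38647/((217 + 2*(-5*√2*2*I*√3)) - 22976) = 38647/((217 + 2*(-10*I*√6)) - 22976) = 38647/((217 - 20*I*√6) - 22976) = 38647/(-22759 - 20*I*√6)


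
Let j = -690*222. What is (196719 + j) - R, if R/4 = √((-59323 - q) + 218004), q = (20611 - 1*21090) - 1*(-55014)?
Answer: 43539 - 4*√104146 ≈ 42248.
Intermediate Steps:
q = 54535 (q = (20611 - 21090) + 55014 = -479 + 55014 = 54535)
j = -153180
R = 4*√104146 (R = 4*√((-59323 - 1*54535) + 218004) = 4*√((-59323 - 54535) + 218004) = 4*√(-113858 + 218004) = 4*√104146 ≈ 1290.9)
(196719 + j) - R = (196719 - 153180) - 4*√104146 = 43539 - 4*√104146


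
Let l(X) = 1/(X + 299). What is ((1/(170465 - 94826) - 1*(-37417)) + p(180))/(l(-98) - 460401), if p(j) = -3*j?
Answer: -46721435017/583306536950 ≈ -0.080098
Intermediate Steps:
l(X) = 1/(299 + X)
((1/(170465 - 94826) - 1*(-37417)) + p(180))/(l(-98) - 460401) = ((1/(170465 - 94826) - 1*(-37417)) - 3*180)/(1/(299 - 98) - 460401) = ((1/75639 + 37417) - 540)/(1/201 - 460401) = (2830184464/75639 - 540)/(-92540600/201) = (2789339404/75639)*(-201/92540600) = -46721435017/583306536950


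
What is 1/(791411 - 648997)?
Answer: 1/142414 ≈ 7.0218e-6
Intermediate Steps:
1/(791411 - 648997) = 1/142414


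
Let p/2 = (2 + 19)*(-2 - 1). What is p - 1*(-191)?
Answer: 65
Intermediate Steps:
p = -126 (p = 2*((2 + 19)*(-2 - 1)) = 2*(21*(-3)) = 2*(-63) = -126)
p - 1*(-191) = -126 - 1*(-191) = -126 + 191 = 65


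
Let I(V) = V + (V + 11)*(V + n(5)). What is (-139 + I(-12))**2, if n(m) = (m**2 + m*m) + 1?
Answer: 36100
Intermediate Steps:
n(m) = 1 + 2*m**2 (n(m) = (m**2 + m**2) + 1 = 2*m**2 + 1 = 1 + 2*m**2)
I(V) = V + (11 + V)*(51 + V) (I(V) = V + (V + 11)*(V + (1 + 2*5**2)) = V + (11 + V)*(V + (1 + 2*25)) = V + (11 + V)*(V + (1 + 50)) = V + (11 + V)*(V + 51) = V + (11 + V)*(51 + V))
(-139 + I(-12))**2 = (-139 + (561 + (-12)**2 + 63*(-12)))**2 = (-139 + (561 + 144 - 756))**2 = (-139 - 51)**2 = (-190)**2 = 36100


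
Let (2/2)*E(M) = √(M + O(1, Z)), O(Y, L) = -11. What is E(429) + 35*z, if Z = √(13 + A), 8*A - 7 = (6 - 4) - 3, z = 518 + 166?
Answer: 23940 + √418 ≈ 23960.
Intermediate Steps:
z = 684
A = ¾ (A = 7/8 + ((6 - 4) - 3)/8 = 7/8 + (2 - 3)/8 = 7/8 + (⅛)*(-1) = 7/8 - ⅛ = ¾ ≈ 0.75000)
Z = √55/2 (Z = √(13 + ¾) = √(55/4) = √55/2 ≈ 3.7081)
E(M) = √(-11 + M) (E(M) = √(M - 11) = √(-11 + M))
E(429) + 35*z = √(-11 + 429) + 35*684 = √418 + 23940 = 23940 + √418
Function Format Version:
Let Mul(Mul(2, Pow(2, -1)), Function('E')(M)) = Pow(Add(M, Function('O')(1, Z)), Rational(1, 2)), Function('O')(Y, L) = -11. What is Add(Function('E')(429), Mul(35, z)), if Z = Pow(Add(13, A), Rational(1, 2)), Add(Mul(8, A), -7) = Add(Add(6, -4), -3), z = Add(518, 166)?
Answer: Add(23940, Pow(418, Rational(1, 2))) ≈ 23960.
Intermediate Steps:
z = 684
A = Rational(3, 4) (A = Add(Rational(7, 8), Mul(Rational(1, 8), Add(Add(6, -4), -3))) = Add(Rational(7, 8), Mul(Rational(1, 8), Add(2, -3))) = Add(Rational(7, 8), Mul(Rational(1, 8), -1)) = Add(Rational(7, 8), Rational(-1, 8)) = Rational(3, 4) ≈ 0.75000)
Z = Mul(Rational(1, 2), Pow(55, Rational(1, 2))) (Z = Pow(Add(13, Rational(3, 4)), Rational(1, 2)) = Pow(Rational(55, 4), Rational(1, 2)) = Mul(Rational(1, 2), Pow(55, Rational(1, 2))) ≈ 3.7081)
Function('E')(M) = Pow(Add(-11, M), Rational(1, 2)) (Function('E')(M) = Pow(Add(M, -11), Rational(1, 2)) = Pow(Add(-11, M), Rational(1, 2)))
Add(Function('E')(429), Mul(35, z)) = Add(Pow(Add(-11, 429), Rational(1, 2)), Mul(35, 684)) = Add(Pow(418, Rational(1, 2)), 23940) = Add(23940, Pow(418, Rational(1, 2)))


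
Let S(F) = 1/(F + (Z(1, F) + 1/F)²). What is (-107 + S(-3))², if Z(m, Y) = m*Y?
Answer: 60871204/5329 ≈ 11423.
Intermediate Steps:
Z(m, Y) = Y*m
S(F) = 1/(F + (F + 1/F)²) (S(F) = 1/(F + (F*1 + 1/F)²) = 1/(F + (F + 1/F)²))
(-107 + S(-3))² = (-107 + (-3)²/((-3)³ + (1 + (-3)²)²))² = (-107 + 9/(-27 + (1 + 9)²))² = (-107 + 9/(-27 + 10²))² = (-107 + 9/(-27 + 100))² = (-107 + 9/73)² = (-7802/73)² = 60871204/5329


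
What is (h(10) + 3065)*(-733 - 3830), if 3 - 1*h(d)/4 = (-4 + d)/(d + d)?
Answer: -70174377/5 ≈ -1.4035e+7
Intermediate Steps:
h(d) = 12 - 2*(-4 + d)/d (h(d) = 12 - 4*(-4 + d)/(d + d) = 12 - 4*(-4 + d)/(2*d) = 12 - 4*(-4 + d)*1/(2*d) = 12 - 2*(-4 + d)/d)
(h(10) + 3065)*(-733 - 3830) = ((10 + 8/10) + 3065)*(-733 - 3830) = ((10 + 8*(1/10)) + 3065)*(-4563) = ((10 + 4/5) + 3065)*(-4563) = (54/5 + 3065)*(-4563) = (15379/5)*(-4563) = -70174377/5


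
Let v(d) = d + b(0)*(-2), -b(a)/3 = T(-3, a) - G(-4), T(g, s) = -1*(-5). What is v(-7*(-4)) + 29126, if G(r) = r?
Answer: 29208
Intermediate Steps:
T(g, s) = 5
b(a) = -27 (b(a) = -3*(5 - 1*(-4)) = -3*(5 + 4) = -3*9 = -27)
v(d) = 54 + d (v(d) = d - 27*(-2) = d + 54 = 54 + d)
v(-7*(-4)) + 29126 = (54 - 7*(-4)) + 29126 = (54 + 28) + 29126 = 82 + 29126 = 29208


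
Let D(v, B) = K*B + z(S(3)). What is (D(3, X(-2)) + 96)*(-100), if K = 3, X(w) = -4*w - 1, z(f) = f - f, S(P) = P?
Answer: -11700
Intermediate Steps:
z(f) = 0
X(w) = -1 - 4*w
D(v, B) = 3*B (D(v, B) = 3*B + 0 = 3*B)
(D(3, X(-2)) + 96)*(-100) = (3*(-1 - 4*(-2)) + 96)*(-100) = (3*(-1 + 8) + 96)*(-100) = (3*7 + 96)*(-100) = (21 + 96)*(-100) = 117*(-100) = -11700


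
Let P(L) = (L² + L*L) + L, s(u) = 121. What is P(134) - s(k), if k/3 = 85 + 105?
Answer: 35925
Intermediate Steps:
k = 570 (k = 3*(85 + 105) = 3*190 = 570)
P(L) = L + 2*L² (P(L) = (L² + L²) + L = 2*L² + L = L + 2*L²)
P(134) - s(k) = 134*(1 + 2*134) - 1*121 = 134*(1 + 268) - 121 = 134*269 - 121 = 36046 - 121 = 35925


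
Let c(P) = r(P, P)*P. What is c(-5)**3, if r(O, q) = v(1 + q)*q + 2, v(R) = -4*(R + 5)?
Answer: -1331000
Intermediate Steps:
v(R) = -20 - 4*R (v(R) = -4*(5 + R) = -20 - 4*R)
r(O, q) = 2 + q*(-24 - 4*q) (r(O, q) = (-20 - 4*(1 + q))*q + 2 = (-20 + (-4 - 4*q))*q + 2 = (-24 - 4*q)*q + 2 = q*(-24 - 4*q) + 2 = 2 + q*(-24 - 4*q))
c(P) = P*(2 - 4*P*(6 + P)) (c(P) = (2 - 4*P*(6 + P))*P = P*(2 - 4*P*(6 + P)))
c(-5)**3 = (-2*(-5)*(-1 + 2*(-5)*(6 - 5)))**3 = (-2*(-5)*(-1 + 2*(-5)*1))**3 = (-2*(-5)*(-1 - 10))**3 = (-2*(-5)*(-11))**3 = (-110)**3 = -1331000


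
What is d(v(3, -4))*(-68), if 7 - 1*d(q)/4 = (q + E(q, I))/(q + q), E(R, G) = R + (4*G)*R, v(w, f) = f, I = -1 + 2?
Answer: -1088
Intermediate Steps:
I = 1
E(R, G) = R + 4*G*R
d(q) = 16 (d(q) = 28 - 4*(q + q*(1 + 4*1))/(q + q) = 28 - 4*(q + q*(1 + 4))/(2*q) = 28 - 4*(q + q*5)*1/(2*q) = 28 - 4*(q + 5*q)*1/(2*q) = 28 - 4*6*q*1/(2*q) = 28 - 4*3 = 28 - 12 = 16)
d(v(3, -4))*(-68) = 16*(-68) = -1088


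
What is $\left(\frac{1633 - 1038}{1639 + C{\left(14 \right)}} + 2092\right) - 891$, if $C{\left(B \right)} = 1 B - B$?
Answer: $\frac{1969034}{1639} \approx 1201.4$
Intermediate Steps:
$C{\left(B \right)} = 0$ ($C{\left(B \right)} = B - B = 0$)
$\left(\frac{1633 - 1038}{1639 + C{\left(14 \right)}} + 2092\right) - 891 = \left(\frac{1633 - 1038}{1639 + 0} + 2092\right) - 891 = \left(\frac{595}{1639} + 2092\right) - 891 = \frac{3429383}{1639} - 891 = \frac{1969034}{1639}$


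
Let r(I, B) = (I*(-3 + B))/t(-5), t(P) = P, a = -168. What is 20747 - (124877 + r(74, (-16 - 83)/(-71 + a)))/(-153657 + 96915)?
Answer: 28712952473/1383810 ≈ 20749.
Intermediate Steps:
r(I, B) = -I*(-3 + B)/5 (r(I, B) = (I*(-3 + B))/(-5) = (I*(-3 + B))*(-1/5) = -I*(-3 + B)/5)
20747 - (124877 + r(74, (-16 - 83)/(-71 + a)))/(-153657 + 96915) = 20747 - (124877 + (1/5)*74*(3 - (-16 - 83)/(-71 - 168)))/(-153657 + 96915) = 20747 - (124877 + (1/5)*74*(3 - (-99)/(-239)))/(-56742) = 20747 - (124877 + (1/5)*74*(3 - (-99)*(-1)/239))*(-1)/56742 = 20747 - (124877 + (1/5)*74*(3 - 1*99/239))*(-1)/56742 = 20747 - (124877 + (1/5)*74*(3 - 99/239))*(-1)/56742 = 20747 - (124877 + (1/5)*74*(618/239))*(-1)/56742 = 20747 - (124877 + 45732/1195)*(-1)/56742 = 20747 - 149273747*(-1)/(1195*56742) = 20747 - 1*(-3046403/1383810) = 20747 + 3046403/1383810 = 28712952473/1383810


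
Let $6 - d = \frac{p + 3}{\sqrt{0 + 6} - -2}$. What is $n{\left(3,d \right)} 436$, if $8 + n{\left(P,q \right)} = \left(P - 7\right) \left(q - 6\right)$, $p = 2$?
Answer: $-12208 + 4360 \sqrt{6} \approx -1528.2$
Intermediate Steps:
$d = 6 - \frac{5}{2 + \sqrt{6}}$ ($d = 6 - \frac{2 + 3}{\sqrt{0 + 6} - -2} = 6 - \frac{5}{\sqrt{6} + \left(-2 + 4\right)} = 6 - \frac{5}{\sqrt{6} + 2} = 6 - \frac{5}{2 + \sqrt{6}} \approx 4.8763$)
$n{\left(P,q \right)} = -8 + \left(-7 + P\right) \left(-6 + q\right)$ ($n{\left(P,q \right)} = -8 + \left(P - 7\right) \left(q - 6\right) = -8 + \left(P - 7\right) \left(-6 + q\right) = -8 + \left(-7 + P\right) \left(-6 + q\right)$)
$n{\left(3,d \right)} 436 = \left(34 - 7 \left(11 - \frac{5 \sqrt{6}}{2}\right) - 18 + 3 \left(11 - \frac{5 \sqrt{6}}{2}\right)\right) 436 = \left(34 - \left(77 - \frac{35 \sqrt{6}}{2}\right) - 18 + \left(33 - \frac{15 \sqrt{6}}{2}\right)\right) 436 = \left(-28 + 10 \sqrt{6}\right) 436 = -12208 + 4360 \sqrt{6}$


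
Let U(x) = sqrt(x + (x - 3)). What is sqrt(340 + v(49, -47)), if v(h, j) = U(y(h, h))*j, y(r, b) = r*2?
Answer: sqrt(340 - 47*sqrt(193)) ≈ 17.69*I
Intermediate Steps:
y(r, b) = 2*r
U(x) = sqrt(-3 + 2*x) (U(x) = sqrt(x + (-3 + x)) = sqrt(-3 + 2*x))
v(h, j) = j*sqrt(-3 + 4*h) (v(h, j) = sqrt(-3 + 2*(2*h))*j = sqrt(-3 + 4*h)*j = j*sqrt(-3 + 4*h))
sqrt(340 + v(49, -47)) = sqrt(340 - 47*sqrt(-3 + 4*49)) = sqrt(340 - 47*sqrt(-3 + 196)) = sqrt(340 - 47*sqrt(193))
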